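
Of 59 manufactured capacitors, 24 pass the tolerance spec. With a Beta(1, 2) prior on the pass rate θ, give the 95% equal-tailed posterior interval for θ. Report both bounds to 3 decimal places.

[0.286, 0.527]

Posterior: Beta(1+24, 2+35) = Beta(25, 37).
Equal-tailed 95% interval: the 0.025 and 0.975 quantiles of Beta(25, 37).
Posterior mean ≈ 0.403, SD ≈ 0.062; a Normal approximation gives roughly [0.282, 0.524].
Exact: F⁻¹(0.025) = 0.286; F⁻¹(0.975) = 0.527.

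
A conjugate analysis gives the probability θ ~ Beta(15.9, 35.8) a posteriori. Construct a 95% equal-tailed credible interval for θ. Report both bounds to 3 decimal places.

[0.191, 0.439]

Posterior: Beta(15.9, 35.8).
Equal-tailed 95% interval: the 0.025 and 0.975 quantiles of Beta(15.9, 35.8).
Posterior mean ≈ 0.308, SD ≈ 0.064; a Normal approximation gives roughly [0.183, 0.432].
Exact: F⁻¹(0.025) = 0.191; F⁻¹(0.975) = 0.439.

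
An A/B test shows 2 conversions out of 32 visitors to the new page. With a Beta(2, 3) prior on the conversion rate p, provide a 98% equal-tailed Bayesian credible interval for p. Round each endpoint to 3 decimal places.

[0.024, 0.253]

Posterior: Beta(2+2, 3+30) = Beta(4, 33).
Equal-tailed 98% interval: the 0.01 and 0.99 quantiles of Beta(4, 33).
Posterior mean ≈ 0.108, SD ≈ 0.050; a Normal approximation gives roughly [-0.009, 0.225].
Exact: F⁻¹(0.01) = 0.024; F⁻¹(0.99) = 0.253.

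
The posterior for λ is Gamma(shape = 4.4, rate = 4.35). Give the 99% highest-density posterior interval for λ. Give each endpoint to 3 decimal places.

[0.121, 2.484]

The posterior is unimodal and skewed, so the HPD interval has equal density at both endpoints and is the shortest 99% interval.
Solving f(0.121) = f(2.484) with F(2.484) − F(0.121) = 0.99 gives [0.121, 2.484].
For comparison, the equal-tailed interval is [0.190, 2.674]; the HPD is narrower and shifted toward the mode.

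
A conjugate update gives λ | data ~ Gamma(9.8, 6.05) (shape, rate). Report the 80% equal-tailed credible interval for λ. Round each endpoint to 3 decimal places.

Posterior: Gamma(shape 9.8, rate 6.05).
Equal-tailed 80% interval: Gamma(9.8, 6.05) quantiles at 0.1 and 0.9.
Posterior mean ≈ 1.620, SD ≈ 0.517; a Normal approximation gives roughly [0.957, 2.283].
Exact: lower = 1.002; upper = 2.308.

[1.002, 2.308]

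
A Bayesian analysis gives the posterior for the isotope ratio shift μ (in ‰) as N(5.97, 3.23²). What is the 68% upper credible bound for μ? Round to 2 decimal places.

7.48

Need U with P(μ ≤ U) = 0.68: U = 5.97 + z_{0.32}·3.23.
z = 0.468; U = 5.97 + 0.468 × 3.23 = 7.48.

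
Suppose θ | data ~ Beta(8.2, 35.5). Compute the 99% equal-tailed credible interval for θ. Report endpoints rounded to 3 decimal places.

Posterior: Beta(8.2, 35.5).
Equal-tailed 99% interval: the 0.005 and 0.995 quantiles of Beta(8.2, 35.5).
Posterior mean ≈ 0.188, SD ≈ 0.058; a Normal approximation gives roughly [0.037, 0.338].
Exact: F⁻¹(0.005) = 0.066; F⁻¹(0.995) = 0.361.

[0.066, 0.361]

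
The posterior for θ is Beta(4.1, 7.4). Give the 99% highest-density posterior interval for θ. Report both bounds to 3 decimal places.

[0.065, 0.705]

The posterior is unimodal and skewed, so the HPD interval has equal density at both endpoints and is the shortest 99% interval.
Solving f(0.065) = f(0.705) with F(0.705) − F(0.065) = 0.99 gives [0.065, 0.705].
For comparison, the equal-tailed interval is [0.077, 0.722]; the HPD is narrower and shifted toward the mode.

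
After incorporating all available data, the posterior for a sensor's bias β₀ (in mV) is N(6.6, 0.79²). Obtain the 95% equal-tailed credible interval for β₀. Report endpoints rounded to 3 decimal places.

[5.052, 8.148]

The posterior is symmetric, so the 95% equal-tailed interval is β₀ = 6.6 ± z·0.79 with z = 1.960.
Half-width: 1.960 × 0.79 = 1.548.
6.6 − 1.548 = 5.052; 6.6 + 1.548 = 8.148.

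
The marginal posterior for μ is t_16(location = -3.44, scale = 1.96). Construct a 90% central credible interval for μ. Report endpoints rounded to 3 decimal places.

[-6.862, -0.018]

The t_16 distribution is symmetric; the 90% interval is -3.44 ± t·1.96 with t_{0.95,16} = 1.746.
Half-width: 1.746 × 1.96 = 3.422.
-3.44 − 3.422 = -6.862; -3.44 + 3.422 = -0.018.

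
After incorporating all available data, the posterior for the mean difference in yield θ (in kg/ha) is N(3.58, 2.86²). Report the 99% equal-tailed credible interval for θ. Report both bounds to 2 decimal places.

The posterior is symmetric, so the 99% equal-tailed interval is θ = 3.58 ± z·2.86 with z = 2.576.
Half-width: 2.576 × 2.86 = 7.37.
3.58 − 7.37 = -3.79; 3.58 + 7.37 = 10.95.

[-3.79, 10.95]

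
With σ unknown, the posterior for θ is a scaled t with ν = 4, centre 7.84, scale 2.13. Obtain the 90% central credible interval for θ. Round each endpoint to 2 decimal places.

[3.30, 12.38]

The t_4 distribution is symmetric; the 90% interval is 7.84 ± t·2.13 with t_{0.95,4} = 2.132.
Half-width: 2.132 × 2.13 = 4.54.
7.84 − 4.54 = 3.30; 7.84 + 4.54 = 12.38.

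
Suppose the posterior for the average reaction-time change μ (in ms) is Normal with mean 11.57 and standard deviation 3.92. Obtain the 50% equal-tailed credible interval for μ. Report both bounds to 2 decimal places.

The posterior is symmetric, so the 50% equal-tailed interval is μ = 11.57 ± z·3.92 with z = 0.674.
Half-width: 0.674 × 3.92 = 2.64.
11.57 − 2.64 = 8.93; 11.57 + 2.64 = 14.21.

[8.93, 14.21]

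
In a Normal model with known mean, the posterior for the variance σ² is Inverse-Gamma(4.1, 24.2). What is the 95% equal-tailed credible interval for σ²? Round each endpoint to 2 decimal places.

Inverse-Gamma(4.1, 24.2) quantiles: F⁻¹(0.025) and F⁻¹(0.975).
Equivalently, 1/σ² ~ Gamma(4.1, rate = 24.2); invert its 0.975 and 0.025 quantiles.
Posterior mean ≈ 7.81, SD ≈ 5.39; a Normal approximation gives roughly [-2.75, 18.36].
Exact: lower = 2.71; upper = 21.21.

[2.71, 21.21]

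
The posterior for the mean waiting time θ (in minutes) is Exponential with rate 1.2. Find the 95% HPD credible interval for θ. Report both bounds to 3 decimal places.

[0.000, 2.496]

The exponential density is strictly decreasing on [0, ∞), so the HPD interval is anchored at 0: [0, q] with P(θ ≤ q) = 0.95.
q = −ln(1 − 0.95) / 1.2 = 2.9957 / 1.2 = 2.496.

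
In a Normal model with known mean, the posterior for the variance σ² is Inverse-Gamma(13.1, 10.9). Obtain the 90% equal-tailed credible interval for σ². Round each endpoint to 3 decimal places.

[0.557, 1.403]

Inverse-Gamma(13.1, 10.9) quantiles: F⁻¹(0.05) and F⁻¹(0.95).
Equivalently, 1/σ² ~ Gamma(13.1, rate = 10.9); invert its 0.95 and 0.05 quantiles.
Posterior mean ≈ 0.901, SD ≈ 0.270; a Normal approximation gives roughly [0.456, 1.346].
Exact: lower = 0.557; upper = 1.403.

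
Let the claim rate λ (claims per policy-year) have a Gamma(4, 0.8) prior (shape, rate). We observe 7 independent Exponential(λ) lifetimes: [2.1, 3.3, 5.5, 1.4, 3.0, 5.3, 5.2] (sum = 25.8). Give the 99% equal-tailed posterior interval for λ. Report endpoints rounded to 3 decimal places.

[0.162, 0.804]

Posterior: Gamma(4+7, 0.8+25.8) = Gamma(11, 26.6) (shape, rate).
Equal-tailed 99% interval: Gamma(11, 26.6) quantiles at 0.005 and 0.995.
Posterior mean ≈ 0.414, SD ≈ 0.125; a Normal approximation gives roughly [0.092, 0.735].
Exact: lower = 0.162; upper = 0.804.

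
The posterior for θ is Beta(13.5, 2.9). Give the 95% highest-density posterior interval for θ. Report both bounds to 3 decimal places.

The posterior is unimodal and skewed, so the HPD interval has equal density at both endpoints and is the shortest 95% interval.
Solving f(0.644) = f(0.977) with F(0.977) − F(0.644) = 0.95 gives [0.644, 0.977].
For comparison, the equal-tailed interval is [0.612, 0.961]; the HPD is narrower and shifted toward the mode.

[0.644, 0.977]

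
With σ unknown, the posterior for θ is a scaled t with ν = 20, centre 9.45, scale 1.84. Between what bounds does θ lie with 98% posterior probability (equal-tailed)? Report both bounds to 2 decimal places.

The t_20 distribution is symmetric; the 98% interval is 9.45 ± t·1.84 with t_{0.99,20} = 2.528.
Half-width: 2.528 × 1.84 = 4.65.
9.45 − 4.65 = 4.80; 9.45 + 4.65 = 14.10.

[4.80, 14.10]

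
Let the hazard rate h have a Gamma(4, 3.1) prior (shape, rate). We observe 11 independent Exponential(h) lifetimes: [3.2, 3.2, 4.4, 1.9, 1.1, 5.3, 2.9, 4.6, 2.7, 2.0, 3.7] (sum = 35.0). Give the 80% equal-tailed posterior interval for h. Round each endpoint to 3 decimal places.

Posterior: Gamma(4+11, 3.1+35.0) = Gamma(15, 38.1) (shape, rate).
Equal-tailed 80% interval: Gamma(15, 38.1) quantiles at 0.1 and 0.9.
Posterior mean ≈ 0.394, SD ≈ 0.102; a Normal approximation gives roughly [0.263, 0.524].
Exact: lower = 0.270; upper = 0.528.

[0.270, 0.528]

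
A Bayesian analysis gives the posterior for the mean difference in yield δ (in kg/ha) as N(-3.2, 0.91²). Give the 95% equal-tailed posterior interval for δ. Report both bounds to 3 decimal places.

[-4.984, -1.416]

The posterior is symmetric, so the 95% equal-tailed interval is δ = -3.2 ± z·0.91 with z = 1.960.
Half-width: 1.960 × 0.91 = 1.784.
-3.2 − 1.784 = -4.984; -3.2 + 1.784 = -1.416.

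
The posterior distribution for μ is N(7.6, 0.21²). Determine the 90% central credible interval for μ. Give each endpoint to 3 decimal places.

The posterior is symmetric, so the 90% equal-tailed interval is μ = 7.6 ± z·0.21 with z = 1.645.
Half-width: 1.645 × 0.21 = 0.345.
7.6 − 0.345 = 7.255; 7.6 + 0.345 = 7.945.

[7.255, 7.945]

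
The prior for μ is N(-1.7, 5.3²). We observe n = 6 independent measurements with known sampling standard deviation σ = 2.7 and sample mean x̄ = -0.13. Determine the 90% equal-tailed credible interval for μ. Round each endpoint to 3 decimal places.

Posterior precision = 1/5.3² + 6/2.7² = 0.0356 + 0.8230 = 0.8586, so posterior SD = 1.0792.
Posterior mean = (-1.7/5.3² + 6·-0.13/2.7²) / 0.8586 = -0.1951.
Interval: -0.1951 ± 1.645 × 1.0792 → [-1.970, 1.580].

[-1.970, 1.580]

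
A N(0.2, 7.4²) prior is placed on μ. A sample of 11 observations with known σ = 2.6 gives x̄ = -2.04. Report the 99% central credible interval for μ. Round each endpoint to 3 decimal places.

Posterior precision = 1/7.4² + 11/2.6² = 0.0183 + 1.6272 = 1.6455, so posterior SD = 0.7796.
Posterior mean = (0.2/7.4² + 11·-2.04/2.6²) / 1.6455 = -2.0151.
Interval: -2.0151 ± 2.576 × 0.7796 → [-4.023, -0.007].

[-4.023, -0.007]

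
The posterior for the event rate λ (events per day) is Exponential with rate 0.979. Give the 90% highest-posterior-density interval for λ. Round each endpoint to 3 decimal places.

The exponential density is strictly decreasing on [0, ∞), so the HPD interval is anchored at 0: [0, q] with P(λ ≤ q) = 0.90.
q = −ln(1 − 0.90) / 0.979 = 2.3026 / 0.979 = 2.352.

[0.000, 2.352]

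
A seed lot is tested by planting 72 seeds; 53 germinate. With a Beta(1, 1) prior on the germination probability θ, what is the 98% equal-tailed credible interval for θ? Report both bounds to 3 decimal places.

Posterior: Beta(1+53, 1+19) = Beta(54, 20).
Equal-tailed 98% interval: the 0.01 and 0.99 quantiles of Beta(54, 20).
Posterior mean ≈ 0.730, SD ≈ 0.051; a Normal approximation gives roughly [0.610, 0.849].
Exact: F⁻¹(0.01) = 0.602; F⁻¹(0.99) = 0.839.

[0.602, 0.839]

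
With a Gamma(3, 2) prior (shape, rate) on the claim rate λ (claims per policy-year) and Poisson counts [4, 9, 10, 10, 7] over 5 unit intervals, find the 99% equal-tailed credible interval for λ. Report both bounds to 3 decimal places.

[3.998, 8.823]

Posterior: Gamma(3+40, 2+5) = Gamma(43, 7) (shape, rate).
Equal-tailed 99% interval: Gamma(43, 7) quantiles at 0.005 and 0.995.
Posterior mean ≈ 6.143, SD ≈ 0.937; a Normal approximation gives roughly [3.730, 8.556].
Exact: lower = 3.998; upper = 8.823.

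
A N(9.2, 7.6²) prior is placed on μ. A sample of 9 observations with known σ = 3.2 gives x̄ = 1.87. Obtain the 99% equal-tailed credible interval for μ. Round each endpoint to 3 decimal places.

Posterior precision = 1/7.6² + 9/3.2² = 0.0173 + 0.8789 = 0.8962, so posterior SD = 1.0563.
Posterior mean = (9.2/7.6² + 9·1.87/3.2²) / 0.8962 = 2.0116.
Interval: 2.0116 ± 2.576 × 1.0563 → [-0.709, 4.732].

[-0.709, 4.732]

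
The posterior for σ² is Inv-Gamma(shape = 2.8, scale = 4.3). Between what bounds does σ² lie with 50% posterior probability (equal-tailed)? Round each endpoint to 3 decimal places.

[1.169, 2.739]

Inverse-Gamma(2.8, 4.3) quantiles: F⁻¹(0.25) and F⁻¹(0.75).
Equivalently, 1/σ² ~ Gamma(2.8, rate = 4.3); invert its 0.75 and 0.25 quantiles.
Posterior mean ≈ 2.389, SD ≈ 2.671; a Normal approximation gives roughly [0.587, 4.190].
Exact: lower = 1.169; upper = 2.739.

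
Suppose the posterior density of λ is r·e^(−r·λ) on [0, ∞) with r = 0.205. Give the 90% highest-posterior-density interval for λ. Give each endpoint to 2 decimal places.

The exponential density is strictly decreasing on [0, ∞), so the HPD interval is anchored at 0: [0, q] with P(λ ≤ q) = 0.90.
q = −ln(1 − 0.90) / 0.205 = 2.3026 / 0.205 = 11.23.

[0.00, 11.23]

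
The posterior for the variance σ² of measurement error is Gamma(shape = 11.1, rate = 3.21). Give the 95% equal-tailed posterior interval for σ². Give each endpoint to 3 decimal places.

Posterior: Gamma(shape 11.1, rate 3.21).
Equal-tailed 95% interval: Gamma(11.1, 3.21) quantiles at 0.025 and 0.975.
Posterior mean ≈ 3.458, SD ≈ 1.038; a Normal approximation gives roughly [1.424, 5.492].
Exact: lower = 1.733; upper = 5.770.

[1.733, 5.770]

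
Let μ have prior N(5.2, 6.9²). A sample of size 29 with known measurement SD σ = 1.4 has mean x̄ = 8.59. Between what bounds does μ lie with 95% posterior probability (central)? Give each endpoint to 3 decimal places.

[8.076, 9.094]

Posterior precision = 1/6.9² + 29/1.4² = 0.0210 + 14.7959 = 14.8169, so posterior SD = 0.2598.
Posterior mean = (5.2/6.9² + 29·8.59/1.4²) / 14.8169 = 8.5852.
Interval: 8.5852 ± 1.960 × 0.2598 → [8.076, 9.094].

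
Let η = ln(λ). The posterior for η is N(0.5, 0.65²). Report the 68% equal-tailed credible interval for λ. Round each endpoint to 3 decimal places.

On the log scale the 68% interval is 0.5 ± 0.994 × 0.65 = [-0.1464, 1.1464].
Exponentiate: [e^-0.1464, e^1.1464] = [0.864, 3.147].

[0.864, 3.147]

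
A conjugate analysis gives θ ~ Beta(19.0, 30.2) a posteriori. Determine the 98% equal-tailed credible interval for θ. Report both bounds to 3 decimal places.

Posterior: Beta(19.0, 30.2).
Equal-tailed 98% interval: the 0.01 and 0.99 quantiles of Beta(19.0, 30.2).
Posterior mean ≈ 0.386, SD ≈ 0.069; a Normal approximation gives roughly [0.226, 0.546].
Exact: F⁻¹(0.01) = 0.235; F⁻¹(0.99) = 0.551.

[0.235, 0.551]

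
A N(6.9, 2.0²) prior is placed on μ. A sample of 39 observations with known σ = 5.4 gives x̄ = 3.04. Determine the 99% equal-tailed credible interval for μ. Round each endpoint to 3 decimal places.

Posterior precision = 1/2.0² + 39/5.4² = 0.2500 + 1.3374 = 1.5874, so posterior SD = 0.7937.
Posterior mean = (6.9/2.0² + 39·3.04/5.4²) / 1.5874 = 3.6479.
Interval: 3.6479 ± 2.576 × 0.7937 → [1.603, 5.692].

[1.603, 5.692]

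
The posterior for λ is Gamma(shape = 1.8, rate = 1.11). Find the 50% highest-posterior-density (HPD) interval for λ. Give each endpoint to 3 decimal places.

[0.275, 1.496]

The posterior is unimodal and skewed, so the HPD interval has equal density at both endpoints and is the shortest 50% interval.
Solving f(0.275) = f(1.496) with F(1.496) − F(0.275) = 0.50 gives [0.275, 1.496].
For comparison, the equal-tailed interval is [0.735, 2.198]; the HPD is narrower and shifted toward the mode.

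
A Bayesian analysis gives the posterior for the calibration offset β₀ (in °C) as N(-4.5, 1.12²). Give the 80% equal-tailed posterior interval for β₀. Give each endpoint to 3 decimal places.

The posterior is symmetric, so the 80% equal-tailed interval is β₀ = -4.5 ± z·1.12 with z = 1.282.
Half-width: 1.282 × 1.12 = 1.435.
-4.5 − 1.435 = -5.935; -4.5 + 1.435 = -3.065.

[-5.935, -3.065]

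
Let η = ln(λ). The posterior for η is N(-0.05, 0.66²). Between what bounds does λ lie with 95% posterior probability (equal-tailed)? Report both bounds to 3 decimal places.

[0.261, 3.468]

On the log scale the 95% interval is -0.05 ± 1.960 × 0.66 = [-1.3436, 1.2436].
Exponentiate: [e^-1.3436, e^1.2436] = [0.261, 3.468].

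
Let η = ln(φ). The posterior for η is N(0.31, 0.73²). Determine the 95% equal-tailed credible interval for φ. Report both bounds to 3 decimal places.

[0.326, 5.702]

On the log scale the 95% interval is 0.31 ± 1.960 × 0.73 = [-1.1208, 1.7408].
Exponentiate: [e^-1.1208, e^1.7408] = [0.326, 5.702].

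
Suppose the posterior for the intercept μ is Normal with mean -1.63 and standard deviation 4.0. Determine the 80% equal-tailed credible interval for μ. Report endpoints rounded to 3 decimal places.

The posterior is symmetric, so the 80% equal-tailed interval is μ = -1.63 ± z·4.0 with z = 1.282.
Half-width: 1.282 × 4.0 = 5.126.
-1.63 − 5.126 = -6.756; -1.63 + 5.126 = 3.496.

[-6.756, 3.496]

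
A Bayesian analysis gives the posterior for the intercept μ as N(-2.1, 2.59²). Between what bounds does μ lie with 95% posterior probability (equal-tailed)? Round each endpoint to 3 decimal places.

[-7.176, 2.976]

The posterior is symmetric, so the 95% equal-tailed interval is μ = -2.1 ± z·2.59 with z = 1.960.
Half-width: 1.960 × 2.59 = 5.076.
-2.1 − 5.076 = -7.176; -2.1 + 5.076 = 2.976.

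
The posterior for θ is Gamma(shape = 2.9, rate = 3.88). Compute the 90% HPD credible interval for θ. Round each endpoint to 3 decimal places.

The posterior is unimodal and skewed, so the HPD interval has equal density at both endpoints and is the shortest 90% interval.
Solving f(0.102) = f(1.373) with F(1.373) − F(0.102) = 0.90 gives [0.102, 1.373].
For comparison, the equal-tailed interval is [0.198, 1.584]; the HPD is narrower and shifted toward the mode.

[0.102, 1.373]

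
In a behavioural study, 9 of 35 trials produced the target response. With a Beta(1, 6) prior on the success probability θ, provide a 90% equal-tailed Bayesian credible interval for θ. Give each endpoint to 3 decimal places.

Posterior: Beta(1+9, 6+26) = Beta(10, 32).
Equal-tailed 90% interval: the 0.05 and 0.95 quantiles of Beta(10, 32).
Posterior mean ≈ 0.238, SD ≈ 0.065; a Normal approximation gives roughly [0.131, 0.345].
Exact: F⁻¹(0.05) = 0.139; F⁻¹(0.95) = 0.352.

[0.139, 0.352]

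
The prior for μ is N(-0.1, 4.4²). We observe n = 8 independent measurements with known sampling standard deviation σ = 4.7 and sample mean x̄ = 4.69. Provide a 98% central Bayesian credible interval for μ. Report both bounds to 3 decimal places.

[0.476, 7.708]

Posterior precision = 1/4.4² + 8/4.7² = 0.0517 + 0.3622 = 0.4138, so posterior SD = 1.5545.
Posterior mean = (-0.1/4.4² + 8·4.69/4.7²) / 0.4138 = 4.0921.
Interval: 4.0921 ± 2.326 × 1.5545 → [0.476, 7.708].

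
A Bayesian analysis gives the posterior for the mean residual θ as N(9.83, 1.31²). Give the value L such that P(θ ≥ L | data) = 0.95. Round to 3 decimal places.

Need L with P(θ ≥ L) = 0.95: L = 9.83 − z_{0.05}·1.31.
z = 1.645; L = 9.83 − 1.645 × 1.31 = 7.675.

7.675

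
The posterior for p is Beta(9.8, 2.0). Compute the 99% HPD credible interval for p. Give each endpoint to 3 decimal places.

[0.523, 0.998]

The posterior is unimodal and skewed, so the HPD interval has equal density at both endpoints and is the shortest 99% interval.
Solving f(0.523) = f(0.998) with F(0.998) − F(0.523) = 0.99 gives [0.523, 0.998].
For comparison, the equal-tailed interval is [0.485, 0.990]; the HPD is narrower and shifted toward the mode.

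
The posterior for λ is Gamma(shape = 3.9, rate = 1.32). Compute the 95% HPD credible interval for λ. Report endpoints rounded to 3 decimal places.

[0.505, 5.907]

The posterior is unimodal and skewed, so the HPD interval has equal density at both endpoints and is the shortest 95% interval.
Solving f(0.505) = f(5.907) with F(5.907) − F(0.505) = 0.95 gives [0.505, 5.907].
For comparison, the equal-tailed interval is [0.788, 6.528]; the HPD is narrower and shifted toward the mode.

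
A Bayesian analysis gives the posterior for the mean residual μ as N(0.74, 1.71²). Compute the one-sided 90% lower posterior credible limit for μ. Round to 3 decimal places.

-1.451

Need L with P(μ ≥ L) = 0.90: L = 0.74 − z_{0.1}·1.71.
z = 1.282; L = 0.74 − 1.282 × 1.71 = -1.451.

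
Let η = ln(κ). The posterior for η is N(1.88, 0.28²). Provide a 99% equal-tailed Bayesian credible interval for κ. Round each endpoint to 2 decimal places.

[3.19, 13.48]

On the log scale the 99% interval is 1.88 ± 2.576 × 0.28 = [1.1588, 2.6012].
Exponentiate: [e^1.1588, e^2.6012] = [3.19, 13.48].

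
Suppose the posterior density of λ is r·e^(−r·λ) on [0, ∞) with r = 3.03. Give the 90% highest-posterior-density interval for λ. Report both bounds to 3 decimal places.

[0.000, 0.760]

The exponential density is strictly decreasing on [0, ∞), so the HPD interval is anchored at 0: [0, q] with P(λ ≤ q) = 0.90.
q = −ln(1 − 0.90) / 3.03 = 2.3026 / 3.03 = 0.760.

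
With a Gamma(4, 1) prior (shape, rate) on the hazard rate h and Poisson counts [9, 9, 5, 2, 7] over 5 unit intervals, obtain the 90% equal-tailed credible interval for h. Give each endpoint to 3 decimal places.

Posterior: Gamma(4+32, 1+5) = Gamma(36, 6) (shape, rate).
Equal-tailed 90% interval: Gamma(36, 6) quantiles at 0.05 and 0.95.
Posterior mean ≈ 6.000, SD ≈ 1.000; a Normal approximation gives roughly [4.355, 7.645].
Exact: lower = 4.455; upper = 7.734.

[4.455, 7.734]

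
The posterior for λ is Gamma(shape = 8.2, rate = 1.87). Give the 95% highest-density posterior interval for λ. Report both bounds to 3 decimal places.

[1.659, 7.434]

The posterior is unimodal and skewed, so the HPD interval has equal density at both endpoints and is the shortest 95% interval.
Solving f(1.659) = f(7.434) with F(7.434) − F(1.659) = 0.95 gives [1.659, 7.434].
For comparison, the equal-tailed interval is [1.917, 7.857]; the HPD is narrower and shifted toward the mode.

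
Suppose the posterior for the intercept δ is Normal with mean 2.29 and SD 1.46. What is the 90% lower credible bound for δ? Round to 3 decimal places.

Need L with P(δ ≥ L) = 0.90: L = 2.29 − z_{0.1}·1.46.
z = 1.282; L = 2.29 − 1.282 × 1.46 = 0.419.

0.419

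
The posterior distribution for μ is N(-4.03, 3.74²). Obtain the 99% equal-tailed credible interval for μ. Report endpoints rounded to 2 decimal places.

[-13.66, 5.60]

The posterior is symmetric, so the 99% equal-tailed interval is μ = -4.03 ± z·3.74 with z = 2.576.
Half-width: 2.576 × 3.74 = 9.63.
-4.03 − 9.63 = -13.66; -4.03 + 9.63 = 5.60.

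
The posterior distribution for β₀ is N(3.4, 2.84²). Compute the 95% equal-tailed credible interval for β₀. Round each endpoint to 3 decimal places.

[-2.166, 8.966]

The posterior is symmetric, so the 95% equal-tailed interval is β₀ = 3.4 ± z·2.84 with z = 1.960.
Half-width: 1.960 × 2.84 = 5.566.
3.4 − 5.566 = -2.166; 3.4 + 5.566 = 8.966.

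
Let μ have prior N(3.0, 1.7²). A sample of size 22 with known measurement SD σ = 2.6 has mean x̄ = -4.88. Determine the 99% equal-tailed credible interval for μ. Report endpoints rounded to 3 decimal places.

[-5.480, -2.765]

Posterior precision = 1/1.7² + 22/2.6² = 0.3460 + 3.2544 = 3.6005, so posterior SD = 0.5270.
Posterior mean = (3.0/1.7² + 22·-4.88/2.6²) / 3.6005 = -4.1227.
Interval: -4.1227 ± 2.576 × 0.5270 → [-5.480, -2.765].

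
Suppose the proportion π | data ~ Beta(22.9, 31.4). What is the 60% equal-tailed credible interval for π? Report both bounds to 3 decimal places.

[0.365, 0.478]

Posterior: Beta(22.9, 31.4).
Equal-tailed 60% interval: the 0.2 and 0.8 quantiles of Beta(22.9, 31.4).
Posterior mean ≈ 0.422, SD ≈ 0.066; a Normal approximation gives roughly [0.366, 0.478].
Exact: F⁻¹(0.2) = 0.365; F⁻¹(0.8) = 0.478.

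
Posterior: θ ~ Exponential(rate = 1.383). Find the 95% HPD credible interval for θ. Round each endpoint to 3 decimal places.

The exponential density is strictly decreasing on [0, ∞), so the HPD interval is anchored at 0: [0, q] with P(θ ≤ q) = 0.95.
q = −ln(1 − 0.95) / 1.383 = 2.9957 / 1.383 = 2.166.

[0.000, 2.166]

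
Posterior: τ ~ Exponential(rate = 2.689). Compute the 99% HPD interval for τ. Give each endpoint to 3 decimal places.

The exponential density is strictly decreasing on [0, ∞), so the HPD interval is anchored at 0: [0, q] with P(τ ≤ q) = 0.99.
q = −ln(1 − 0.99) / 2.689 = 4.6052 / 2.689 = 1.713.

[0.000, 1.713]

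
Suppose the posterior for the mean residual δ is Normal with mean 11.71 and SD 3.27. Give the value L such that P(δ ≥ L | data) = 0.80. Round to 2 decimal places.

8.96

Need L with P(δ ≥ L) = 0.80: L = 11.71 − z_{0.2}·3.27.
z = 0.842; L = 11.71 − 0.842 × 3.27 = 8.96.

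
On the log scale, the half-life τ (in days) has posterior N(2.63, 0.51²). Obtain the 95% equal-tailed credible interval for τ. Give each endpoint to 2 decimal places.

[5.11, 37.70]

On the log scale the 95% interval is 2.63 ± 1.960 × 0.51 = [1.6304, 3.6296].
Exponentiate: [e^1.6304, e^3.6296] = [5.11, 37.70].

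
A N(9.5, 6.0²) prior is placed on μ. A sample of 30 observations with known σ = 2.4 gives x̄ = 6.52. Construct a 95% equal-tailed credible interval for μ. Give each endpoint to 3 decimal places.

Posterior precision = 1/6.0² + 30/2.4² = 0.0278 + 5.2083 = 5.2361, so posterior SD = 0.4370.
Posterior mean = (9.5/6.0² + 30·6.52/2.4²) / 5.2361 = 6.5358.
Interval: 6.5358 ± 1.960 × 0.4370 → [5.679, 7.392].

[5.679, 7.392]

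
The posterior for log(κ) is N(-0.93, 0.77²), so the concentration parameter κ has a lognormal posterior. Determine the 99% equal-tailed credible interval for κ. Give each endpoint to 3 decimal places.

[0.054, 2.867]

On the log scale the 99% interval is -0.93 ± 2.576 × 0.77 = [-2.9134, 1.0534].
Exponentiate: [e^-2.9134, e^1.0534] = [0.054, 2.867].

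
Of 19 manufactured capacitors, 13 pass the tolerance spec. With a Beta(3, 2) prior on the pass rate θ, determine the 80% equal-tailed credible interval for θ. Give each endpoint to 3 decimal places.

[0.541, 0.786]

Posterior: Beta(3+13, 2+6) = Beta(16, 8).
Equal-tailed 80% interval: the 0.1 and 0.9 quantiles of Beta(16, 8).
Posterior mean ≈ 0.667, SD ≈ 0.094; a Normal approximation gives roughly [0.546, 0.787].
Exact: F⁻¹(0.1) = 0.541; F⁻¹(0.9) = 0.786.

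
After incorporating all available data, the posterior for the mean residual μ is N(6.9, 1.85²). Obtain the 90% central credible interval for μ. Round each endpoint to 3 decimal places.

The posterior is symmetric, so the 90% equal-tailed interval is μ = 6.9 ± z·1.85 with z = 1.645.
Half-width: 1.645 × 1.85 = 3.043.
6.9 − 3.043 = 3.857; 6.9 + 3.043 = 9.943.

[3.857, 9.943]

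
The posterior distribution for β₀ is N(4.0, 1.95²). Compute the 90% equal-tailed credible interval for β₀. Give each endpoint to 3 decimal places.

[0.793, 7.207]

The posterior is symmetric, so the 90% equal-tailed interval is β₀ = 4.0 ± z·1.95 with z = 1.645.
Half-width: 1.645 × 1.95 = 3.207.
4.0 − 3.207 = 0.793; 4.0 + 3.207 = 7.207.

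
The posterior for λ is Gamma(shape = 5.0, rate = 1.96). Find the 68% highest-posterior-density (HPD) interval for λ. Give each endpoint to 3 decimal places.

[1.172, 3.259]

The posterior is unimodal and skewed, so the HPD interval has equal density at both endpoints and is the shortest 68% interval.
Solving f(1.172) = f(3.259) with F(3.259) − F(1.172) = 0.68 gives [1.172, 3.259].
For comparison, the equal-tailed interval is [1.453, 3.646]; the HPD is narrower and shifted toward the mode.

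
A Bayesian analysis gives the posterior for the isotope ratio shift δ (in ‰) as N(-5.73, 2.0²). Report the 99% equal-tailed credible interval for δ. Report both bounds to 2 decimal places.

[-10.88, -0.58]

The posterior is symmetric, so the 99% equal-tailed interval is δ = -5.73 ± z·2.0 with z = 2.576.
Half-width: 2.576 × 2.0 = 5.15.
-5.73 − 5.15 = -10.88; -5.73 + 5.15 = -0.58.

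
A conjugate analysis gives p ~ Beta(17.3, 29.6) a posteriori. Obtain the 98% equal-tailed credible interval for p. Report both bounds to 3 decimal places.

Posterior: Beta(17.3, 29.6).
Equal-tailed 98% interval: the 0.01 and 0.99 quantiles of Beta(17.3, 29.6).
Posterior mean ≈ 0.369, SD ≈ 0.070; a Normal approximation gives roughly [0.207, 0.531].
Exact: F⁻¹(0.01) = 0.217; F⁻¹(0.99) = 0.537.

[0.217, 0.537]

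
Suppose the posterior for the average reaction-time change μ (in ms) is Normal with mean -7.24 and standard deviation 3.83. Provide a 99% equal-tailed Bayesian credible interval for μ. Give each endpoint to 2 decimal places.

The posterior is symmetric, so the 99% equal-tailed interval is μ = -7.24 ± z·3.83 with z = 2.576.
Half-width: 2.576 × 3.83 = 9.87.
-7.24 − 9.87 = -17.11; -7.24 + 9.87 = 2.63.

[-17.11, 2.63]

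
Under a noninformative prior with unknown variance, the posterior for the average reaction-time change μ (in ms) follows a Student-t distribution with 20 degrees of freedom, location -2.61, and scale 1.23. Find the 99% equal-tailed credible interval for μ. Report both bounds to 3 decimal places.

The t_20 distribution is symmetric; the 99% interval is -2.61 ± t·1.23 with t_{0.995,20} = 2.845.
Half-width: 2.845 × 1.23 = 3.500.
-2.61 − 3.500 = -6.110; -2.61 + 3.500 = 0.890.

[-6.110, 0.890]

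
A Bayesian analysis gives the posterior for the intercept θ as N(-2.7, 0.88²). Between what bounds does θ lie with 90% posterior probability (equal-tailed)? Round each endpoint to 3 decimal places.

[-4.147, -1.253]

The posterior is symmetric, so the 90% equal-tailed interval is θ = -2.7 ± z·0.88 with z = 1.645.
Half-width: 1.645 × 0.88 = 1.447.
-2.7 − 1.447 = -4.147; -2.7 + 1.447 = -1.253.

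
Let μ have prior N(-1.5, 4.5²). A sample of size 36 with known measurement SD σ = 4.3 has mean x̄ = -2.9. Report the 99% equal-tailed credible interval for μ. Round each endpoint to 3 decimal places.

[-4.688, -1.042]

Posterior precision = 1/4.5² + 36/4.3² = 0.0494 + 1.9470 = 1.9964, so posterior SD = 0.7077.
Posterior mean = (-1.5/4.5² + 36·-2.9/4.3²) / 1.9964 = -2.8654.
Interval: -2.8654 ± 2.576 × 0.7077 → [-4.688, -1.042].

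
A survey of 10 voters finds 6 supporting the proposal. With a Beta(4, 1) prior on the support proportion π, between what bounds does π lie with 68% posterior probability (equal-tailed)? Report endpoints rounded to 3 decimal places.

[0.546, 0.787]

Posterior: Beta(4+6, 1+4) = Beta(10, 5).
Equal-tailed 68% interval: the 0.16 and 0.84 quantiles of Beta(10, 5).
Posterior mean ≈ 0.667, SD ≈ 0.118; a Normal approximation gives roughly [0.549, 0.784].
Exact: F⁻¹(0.16) = 0.546; F⁻¹(0.84) = 0.787.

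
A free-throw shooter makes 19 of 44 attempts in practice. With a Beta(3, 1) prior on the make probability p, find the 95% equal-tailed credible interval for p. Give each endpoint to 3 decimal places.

Posterior: Beta(3+19, 1+25) = Beta(22, 26).
Equal-tailed 95% interval: the 0.025 and 0.975 quantiles of Beta(22, 26).
Posterior mean ≈ 0.458, SD ≈ 0.071; a Normal approximation gives roughly [0.319, 0.598].
Exact: F⁻¹(0.025) = 0.321; F⁻¹(0.975) = 0.599.

[0.321, 0.599]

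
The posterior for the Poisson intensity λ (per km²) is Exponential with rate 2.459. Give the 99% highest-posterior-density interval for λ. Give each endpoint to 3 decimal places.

[0.000, 1.873]

The exponential density is strictly decreasing on [0, ∞), so the HPD interval is anchored at 0: [0, q] with P(λ ≤ q) = 0.99.
q = −ln(1 − 0.99) / 2.459 = 4.6052 / 2.459 = 1.873.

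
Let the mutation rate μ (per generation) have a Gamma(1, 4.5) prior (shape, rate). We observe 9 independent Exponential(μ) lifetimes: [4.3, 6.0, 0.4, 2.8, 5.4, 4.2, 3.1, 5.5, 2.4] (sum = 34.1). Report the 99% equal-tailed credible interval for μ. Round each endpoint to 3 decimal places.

[0.096, 0.518]

Posterior: Gamma(1+9, 4.5+34.1) = Gamma(10, 38.6) (shape, rate).
Equal-tailed 99% interval: Gamma(10, 38.6) quantiles at 0.005 and 0.995.
Posterior mean ≈ 0.259, SD ≈ 0.082; a Normal approximation gives roughly [0.048, 0.470].
Exact: lower = 0.096; upper = 0.518.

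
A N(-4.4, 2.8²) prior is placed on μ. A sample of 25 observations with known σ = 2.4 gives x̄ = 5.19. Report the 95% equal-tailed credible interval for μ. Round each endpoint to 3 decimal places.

[3.989, 5.843]

Posterior precision = 1/2.8² + 25/2.4² = 0.1276 + 4.3403 = 4.4678, so posterior SD = 0.4731.
Posterior mean = (-4.4/2.8² + 25·5.19/2.4²) / 4.4678 = 4.9162.
Interval: 4.9162 ± 1.960 × 0.4731 → [3.989, 5.843].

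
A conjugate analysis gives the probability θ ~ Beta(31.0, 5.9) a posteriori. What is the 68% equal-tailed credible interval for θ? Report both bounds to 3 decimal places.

[0.781, 0.899]

Posterior: Beta(31.0, 5.9).
Equal-tailed 68% interval: the 0.16 and 0.84 quantiles of Beta(31.0, 5.9).
Posterior mean ≈ 0.840, SD ≈ 0.060; a Normal approximation gives roughly [0.781, 0.899].
Exact: F⁻¹(0.16) = 0.781; F⁻¹(0.84) = 0.899.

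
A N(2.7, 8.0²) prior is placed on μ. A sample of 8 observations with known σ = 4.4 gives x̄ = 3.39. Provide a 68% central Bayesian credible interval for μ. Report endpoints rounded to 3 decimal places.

[1.846, 4.883]

Posterior precision = 1/8.0² + 8/4.4² = 0.0156 + 0.4132 = 0.4288, so posterior SD = 1.5270.
Posterior mean = (2.7/8.0² + 8·3.39/4.4²) / 0.4288 = 3.3649.
Interval: 3.3649 ± 0.994 × 1.5270 → [1.846, 4.883].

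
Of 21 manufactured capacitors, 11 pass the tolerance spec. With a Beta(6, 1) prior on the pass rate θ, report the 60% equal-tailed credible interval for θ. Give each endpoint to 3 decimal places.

Posterior: Beta(6+11, 1+10) = Beta(17, 11).
Equal-tailed 60% interval: the 0.2 and 0.8 quantiles of Beta(17, 11).
Posterior mean ≈ 0.607, SD ≈ 0.091; a Normal approximation gives roughly [0.531, 0.683].
Exact: F⁻¹(0.2) = 0.530; F⁻¹(0.8) = 0.686.

[0.530, 0.686]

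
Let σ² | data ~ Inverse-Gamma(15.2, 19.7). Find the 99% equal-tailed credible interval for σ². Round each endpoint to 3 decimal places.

[0.727, 2.803]

Inverse-Gamma(15.2, 19.7) quantiles: F⁻¹(0.005) and F⁻¹(0.995).
Equivalently, 1/σ² ~ Gamma(15.2, rate = 19.7); invert its 0.995 and 0.005 quantiles.
Posterior mean ≈ 1.387, SD ≈ 0.382; a Normal approximation gives roughly [0.404, 2.371].
Exact: lower = 0.727; upper = 2.803.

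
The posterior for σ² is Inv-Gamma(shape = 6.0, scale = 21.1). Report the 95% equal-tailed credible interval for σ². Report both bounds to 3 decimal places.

Inverse-Gamma(6.0, 21.1) quantiles: F⁻¹(0.025) and F⁻¹(0.975).
Equivalently, 1/σ² ~ Gamma(6.0, rate = 21.1); invert its 0.975 and 0.025 quantiles.
Posterior mean ≈ 4.220, SD ≈ 2.110; a Normal approximation gives roughly [0.084, 8.356].
Exact: lower = 1.808; upper = 9.583.

[1.808, 9.583]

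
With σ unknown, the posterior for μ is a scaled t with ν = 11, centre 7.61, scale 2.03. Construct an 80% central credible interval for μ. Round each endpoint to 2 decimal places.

[4.84, 10.38]

The t_11 distribution is symmetric; the 80% interval is 7.61 ± t·2.03 with t_{0.9,11} = 1.363.
Half-width: 1.363 × 2.03 = 2.77.
7.61 − 2.77 = 4.84; 7.61 + 2.77 = 10.38.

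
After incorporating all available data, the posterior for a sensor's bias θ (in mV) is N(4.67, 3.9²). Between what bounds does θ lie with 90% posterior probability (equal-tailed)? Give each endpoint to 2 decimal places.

The posterior is symmetric, so the 90% equal-tailed interval is θ = 4.67 ± z·3.9 with z = 1.645.
Half-width: 1.645 × 3.9 = 6.41.
4.67 − 6.41 = -1.74; 4.67 + 6.41 = 11.08.

[-1.74, 11.08]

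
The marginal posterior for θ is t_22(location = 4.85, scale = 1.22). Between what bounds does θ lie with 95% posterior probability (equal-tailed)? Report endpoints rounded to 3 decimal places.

[2.320, 7.380]

The t_22 distribution is symmetric; the 95% interval is 4.85 ± t·1.22 with t_{0.975,22} = 2.074.
Half-width: 2.074 × 1.22 = 2.530.
4.85 − 2.530 = 2.320; 4.85 + 2.530 = 7.380.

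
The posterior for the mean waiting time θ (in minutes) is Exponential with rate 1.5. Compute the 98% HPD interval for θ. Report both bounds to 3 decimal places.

[0.000, 2.608]

The exponential density is strictly decreasing on [0, ∞), so the HPD interval is anchored at 0: [0, q] with P(θ ≤ q) = 0.98.
q = −ln(1 − 0.98) / 1.5 = 3.9120 / 1.5 = 2.608.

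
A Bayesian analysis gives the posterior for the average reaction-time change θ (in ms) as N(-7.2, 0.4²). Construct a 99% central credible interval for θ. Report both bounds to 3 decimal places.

[-8.230, -6.170]

The posterior is symmetric, so the 99% equal-tailed interval is θ = -7.2 ± z·0.4 with z = 2.576.
Half-width: 2.576 × 0.4 = 1.030.
-7.2 − 1.030 = -8.230; -7.2 + 1.030 = -6.170.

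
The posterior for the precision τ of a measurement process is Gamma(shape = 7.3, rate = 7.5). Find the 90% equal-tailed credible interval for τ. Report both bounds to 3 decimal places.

Posterior: Gamma(shape 7.3, rate 7.5).
Equal-tailed 90% interval: Gamma(7.3, 7.5) quantiles at 0.05 and 0.95.
Posterior mean ≈ 0.973, SD ≈ 0.360; a Normal approximation gives roughly [0.381, 1.566].
Exact: lower = 0.466; upper = 1.632.

[0.466, 1.632]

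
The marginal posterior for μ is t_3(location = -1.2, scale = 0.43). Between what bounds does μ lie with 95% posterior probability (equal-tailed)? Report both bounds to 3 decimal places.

[-2.568, 0.168]

The t_3 distribution is symmetric; the 95% interval is -1.2 ± t·0.43 with t_{0.975,3} = 3.182.
Half-width: 3.182 × 0.43 = 1.368.
-1.2 − 1.368 = -2.568; -1.2 + 1.368 = 0.168.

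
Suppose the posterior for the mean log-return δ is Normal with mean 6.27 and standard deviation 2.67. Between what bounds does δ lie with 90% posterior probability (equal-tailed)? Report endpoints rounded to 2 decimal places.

The posterior is symmetric, so the 90% equal-tailed interval is δ = 6.27 ± z·2.67 with z = 1.645.
Half-width: 1.645 × 2.67 = 4.39.
6.27 − 4.39 = 1.88; 6.27 + 4.39 = 10.66.

[1.88, 10.66]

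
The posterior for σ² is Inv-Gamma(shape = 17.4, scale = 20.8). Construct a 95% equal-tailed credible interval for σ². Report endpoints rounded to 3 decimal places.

[0.786, 2.038]

Inverse-Gamma(17.4, 20.8) quantiles: F⁻¹(0.025) and F⁻¹(0.975).
Equivalently, 1/σ² ~ Gamma(17.4, rate = 20.8); invert its 0.975 and 0.025 quantiles.
Posterior mean ≈ 1.268, SD ≈ 0.323; a Normal approximation gives roughly [0.635, 1.902].
Exact: lower = 0.786; upper = 2.038.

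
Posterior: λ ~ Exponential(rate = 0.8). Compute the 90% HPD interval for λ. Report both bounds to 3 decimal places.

The exponential density is strictly decreasing on [0, ∞), so the HPD interval is anchored at 0: [0, q] with P(λ ≤ q) = 0.90.
q = −ln(1 − 0.90) / 0.8 = 2.3026 / 0.8 = 2.878.

[0.000, 2.878]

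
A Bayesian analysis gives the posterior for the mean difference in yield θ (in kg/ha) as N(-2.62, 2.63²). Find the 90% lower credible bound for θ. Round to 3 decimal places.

-5.990

Need L with P(θ ≥ L) = 0.90: L = -2.62 − z_{0.1}·2.63.
z = 1.282; L = -2.62 − 1.282 × 2.63 = -5.990.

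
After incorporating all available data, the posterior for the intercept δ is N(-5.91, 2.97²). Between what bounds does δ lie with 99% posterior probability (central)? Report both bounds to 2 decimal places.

The posterior is symmetric, so the 99% equal-tailed interval is δ = -5.91 ± z·2.97 with z = 2.576.
Half-width: 2.576 × 2.97 = 7.65.
-5.91 − 7.65 = -13.56; -5.91 + 7.65 = 1.74.

[-13.56, 1.74]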